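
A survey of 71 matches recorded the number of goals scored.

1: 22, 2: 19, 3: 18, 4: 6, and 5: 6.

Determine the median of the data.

2

Cumulative frequencies: 22, 41, 59, 65, 71
n = 71, so the median is the value in position (n+1)/2 = 36.
Position 36 falls at value 2.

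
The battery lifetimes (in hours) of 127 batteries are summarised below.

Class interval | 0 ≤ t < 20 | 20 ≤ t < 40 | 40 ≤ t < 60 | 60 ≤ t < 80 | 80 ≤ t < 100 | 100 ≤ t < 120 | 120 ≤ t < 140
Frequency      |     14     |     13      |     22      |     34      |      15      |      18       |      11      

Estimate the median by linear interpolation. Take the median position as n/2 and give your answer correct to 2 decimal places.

68.53

Cumulative frequencies: 14, 27, 49, 83, 98, 116, 127
n = 127; position = n/2 = 63.5.
This falls in the class 60 ≤ t < 80: L = 60, F = 49, f = 34, h = 20.
Median ≈ 60 + ((63.5 − 49) / 34) × 20 = 68.5294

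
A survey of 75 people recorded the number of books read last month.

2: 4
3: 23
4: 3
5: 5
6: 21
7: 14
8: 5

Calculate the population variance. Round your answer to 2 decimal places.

3.37

Values: 2, 3, 4, 5, 6, 7, 8
n = 75, Σfx = 378, mean = 5.0400
Σfx² = 2158
Σf(x − x̄)² = Σfx² − (Σfx)²/n = 2158 − 378²/75 = 252.8800
Population variance = 252.8800 / 75 = 3.3717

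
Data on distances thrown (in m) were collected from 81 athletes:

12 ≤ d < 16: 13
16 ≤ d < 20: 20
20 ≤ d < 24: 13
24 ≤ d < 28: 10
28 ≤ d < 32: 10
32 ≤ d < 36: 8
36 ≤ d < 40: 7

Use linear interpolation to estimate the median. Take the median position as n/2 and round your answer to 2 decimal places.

Cumulative frequencies: 13, 33, 46, 56, 66, 74, 81
n = 81; position = n/2 = 40.5.
This falls in the class 20 ≤ d < 24: L = 20, F = 33, f = 13, h = 4.
Median ≈ 20 + ((40.5 − 33) / 13) × 4 = 22.3077

22.31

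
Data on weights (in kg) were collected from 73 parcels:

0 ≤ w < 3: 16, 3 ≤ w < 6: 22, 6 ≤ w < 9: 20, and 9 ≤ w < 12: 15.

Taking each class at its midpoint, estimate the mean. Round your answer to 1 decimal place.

5.9

Midpoints: 1.5, 4.5, 7.5, 10.5
Σfm = 16×1.5 + 22×4.5 + 20×7.5 + 15×10.5 = 430.5
n = Σf = 73
Mean = 430.5 / 73 = 5.8973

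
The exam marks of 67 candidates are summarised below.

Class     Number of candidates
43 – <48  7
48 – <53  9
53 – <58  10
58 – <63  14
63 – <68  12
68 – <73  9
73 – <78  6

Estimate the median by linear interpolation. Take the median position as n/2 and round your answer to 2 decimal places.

Cumulative frequencies: 7, 16, 26, 40, 52, 61, 67
n = 67; position = n/2 = 33.5.
This falls in the class 58 – <63: L = 58, F = 26, f = 14, h = 5.
Median ≈ 58 + ((33.5 − 26) / 14) × 5 = 60.6786

60.68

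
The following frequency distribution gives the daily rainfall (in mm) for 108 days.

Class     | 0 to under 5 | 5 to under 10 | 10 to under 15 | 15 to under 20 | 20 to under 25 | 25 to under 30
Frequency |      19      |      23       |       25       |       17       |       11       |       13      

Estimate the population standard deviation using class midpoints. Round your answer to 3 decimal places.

7.969

Midpoints: 2.5, 7.5, 12.5, 17.5, 22.5, 27.5
n = 108, Σfm = 1435, mean = 13.2870
Σfm² = 25925
Σf(m − x̄)² = Σfm² − (Σfm)²/n = 25925 − 1435²/108 = 6858.1019
Population variance = 6858.1019 / 108 = 63.5009
Standard deviation = √63.5009 = 7.9687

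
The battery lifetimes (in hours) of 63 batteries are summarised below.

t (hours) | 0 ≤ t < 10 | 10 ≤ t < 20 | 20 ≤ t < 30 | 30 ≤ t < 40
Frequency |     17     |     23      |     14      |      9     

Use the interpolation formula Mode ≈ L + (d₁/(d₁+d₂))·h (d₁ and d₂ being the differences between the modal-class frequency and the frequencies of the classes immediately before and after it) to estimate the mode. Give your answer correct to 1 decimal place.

14.0

Modal class: 10 ≤ t < 20 (highest frequency 23).
d₁ = 23 − 17 = 6, d₂ = 23 − 14 = 9
Mode ≈ 10 + (6/(6+9)) × 10 = 10 + 4.0000 = 14.0000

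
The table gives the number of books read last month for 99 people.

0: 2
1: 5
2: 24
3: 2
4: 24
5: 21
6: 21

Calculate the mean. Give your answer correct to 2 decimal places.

Values: 0, 1, 2, 3, 4, 5, 6
Σfx = 2×0 + 5×1 + 24×2 + 2×3 + 24×4 + 21×5 + 21×6 = 386
n = Σf = 99
Mean = 386 / 99 = 3.8990

3.90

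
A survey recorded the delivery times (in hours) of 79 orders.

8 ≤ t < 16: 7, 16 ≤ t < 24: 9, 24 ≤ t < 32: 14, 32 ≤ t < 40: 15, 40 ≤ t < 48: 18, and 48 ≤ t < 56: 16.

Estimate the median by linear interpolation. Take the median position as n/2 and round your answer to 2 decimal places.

Cumulative frequencies: 7, 16, 30, 45, 63, 79
n = 79; position = n/2 = 39.5.
This falls in the class 32 ≤ t < 40: L = 32, F = 30, f = 15, h = 8.
Median ≈ 32 + ((39.5 − 30) / 15) × 8 = 37.0667

37.07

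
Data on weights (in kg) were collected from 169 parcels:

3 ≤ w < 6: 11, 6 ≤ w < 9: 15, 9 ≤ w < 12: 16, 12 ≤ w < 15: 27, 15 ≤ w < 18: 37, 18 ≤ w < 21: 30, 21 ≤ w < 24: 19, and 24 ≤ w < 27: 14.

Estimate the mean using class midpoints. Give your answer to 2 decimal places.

Midpoints: 4.5, 7.5, 10.5, 13.5, 16.5, 19.5, 22.5, 25.5
Σfm = 11×4.5 + 15×7.5 + 16×10.5 + 27×13.5 + 37×16.5 + 30×19.5 + 19×22.5 + 14×25.5 = 2674.5
n = Σf = 169
Mean = 2674.5 / 169 = 15.8254

15.83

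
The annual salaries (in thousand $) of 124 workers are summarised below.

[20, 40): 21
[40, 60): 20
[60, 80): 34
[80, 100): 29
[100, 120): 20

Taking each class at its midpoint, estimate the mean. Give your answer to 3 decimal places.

Midpoints: 30, 50, 70, 90, 110
Σfm = 21×30 + 20×50 + 34×70 + 29×90 + 20×110 = 8820
n = Σf = 124
Mean = 8820 / 124 = 71.1290

71.129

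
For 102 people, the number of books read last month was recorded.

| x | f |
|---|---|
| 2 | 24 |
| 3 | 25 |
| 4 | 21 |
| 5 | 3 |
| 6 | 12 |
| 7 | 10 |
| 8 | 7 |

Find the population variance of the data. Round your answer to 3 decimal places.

3.653

Values: 2, 3, 4, 5, 6, 7, 8
n = 102, Σfx = 420, mean = 4.1176
Σfx² = 2102
Σf(x − x̄)² = Σfx² − (Σfx)²/n = 2102 − 420²/102 = 372.5882
Population variance = 372.5882 / 102 = 3.6528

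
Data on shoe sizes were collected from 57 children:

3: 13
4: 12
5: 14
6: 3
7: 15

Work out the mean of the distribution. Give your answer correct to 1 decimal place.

Values: 3, 4, 5, 6, 7
Σfx = 13×3 + 12×4 + 14×5 + 3×6 + 15×7 = 280
n = Σf = 57
Mean = 280 / 57 = 4.9123

4.9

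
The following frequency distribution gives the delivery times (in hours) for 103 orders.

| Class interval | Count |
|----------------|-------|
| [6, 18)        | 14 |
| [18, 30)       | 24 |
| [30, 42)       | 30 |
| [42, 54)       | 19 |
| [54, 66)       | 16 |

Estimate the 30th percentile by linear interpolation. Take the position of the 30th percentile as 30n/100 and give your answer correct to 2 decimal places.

26.45

Cumulative frequencies: 14, 38, 68, 87, 103
n = 103; position = 30n/100 = 30.9.
This falls in the class [18, 30): L = 18, F = 14, f = 24, h = 12.
30th percentile ≈ 18 + ((30.9 − 14) / 24) × 12 = 26.4500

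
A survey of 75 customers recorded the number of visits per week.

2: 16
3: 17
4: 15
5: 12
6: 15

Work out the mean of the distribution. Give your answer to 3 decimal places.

Values: 2, 3, 4, 5, 6
Σfx = 16×2 + 17×3 + 15×4 + 12×5 + 15×6 = 293
n = Σf = 75
Mean = 293 / 75 = 3.9067

3.907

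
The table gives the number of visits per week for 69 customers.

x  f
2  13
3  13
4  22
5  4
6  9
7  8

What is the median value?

Cumulative frequencies: 13, 26, 48, 52, 61, 69
n = 69, so the median is the value in position (n+1)/2 = 35.
Position 35 falls at value 4.

4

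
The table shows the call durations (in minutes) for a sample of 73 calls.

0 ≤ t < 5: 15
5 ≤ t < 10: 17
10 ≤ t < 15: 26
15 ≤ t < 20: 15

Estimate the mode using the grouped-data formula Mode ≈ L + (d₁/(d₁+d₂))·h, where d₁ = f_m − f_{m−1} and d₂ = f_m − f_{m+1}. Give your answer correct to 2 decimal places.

12.25

Modal class: 10 ≤ t < 15 (highest frequency 26).
d₁ = 26 − 17 = 9, d₂ = 26 − 15 = 11
Mode ≈ 10 + (9/(9+11)) × 5 = 10 + 2.2500 = 12.2500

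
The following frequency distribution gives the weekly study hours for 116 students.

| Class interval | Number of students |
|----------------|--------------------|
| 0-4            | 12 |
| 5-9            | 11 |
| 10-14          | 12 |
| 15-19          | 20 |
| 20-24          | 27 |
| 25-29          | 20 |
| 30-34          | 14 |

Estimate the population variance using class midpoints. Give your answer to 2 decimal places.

82.73

Midpoints: 2, 7, 12, 17, 22, 27, 32
n = 116, Σfm = 2167, mean = 18.6810
Σfm² = 50079
Σf(m − x̄)² = Σfm² − (Σfm)²/n = 50079 − 2167²/116 = 9597.1983
Population variance = 9597.1983 / 116 = 82.7345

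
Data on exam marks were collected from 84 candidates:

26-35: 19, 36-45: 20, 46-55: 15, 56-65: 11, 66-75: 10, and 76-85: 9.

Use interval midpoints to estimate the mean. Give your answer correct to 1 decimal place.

Midpoints: 30.5, 40.5, 50.5, 60.5, 70.5, 80.5
Σfm = 19×30.5 + 20×40.5 + 15×50.5 + 11×60.5 + 10×70.5 + 9×80.5 = 4242
n = Σf = 84
Mean = 4242 / 84 = 50.5000

50.5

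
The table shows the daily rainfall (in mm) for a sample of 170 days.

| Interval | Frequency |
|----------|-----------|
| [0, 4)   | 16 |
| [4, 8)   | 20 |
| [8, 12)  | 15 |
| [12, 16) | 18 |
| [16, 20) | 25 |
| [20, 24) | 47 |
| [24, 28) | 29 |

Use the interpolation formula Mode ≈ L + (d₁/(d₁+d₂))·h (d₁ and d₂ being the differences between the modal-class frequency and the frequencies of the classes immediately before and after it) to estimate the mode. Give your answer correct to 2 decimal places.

22.20

Modal class: [20, 24) (highest frequency 47).
d₁ = 47 − 25 = 22, d₂ = 47 − 29 = 18
Mode ≈ 20 + (22/(22+18)) × 4 = 20 + 2.2000 = 22.2000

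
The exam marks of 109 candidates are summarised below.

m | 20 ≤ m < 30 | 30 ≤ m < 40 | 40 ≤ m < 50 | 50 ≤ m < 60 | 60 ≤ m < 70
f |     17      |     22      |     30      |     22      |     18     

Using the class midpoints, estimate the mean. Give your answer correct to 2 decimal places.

45.18

Midpoints: 25, 35, 45, 55, 65
Σfm = 17×25 + 22×35 + 30×45 + 22×55 + 18×65 = 4925
n = Σf = 109
Mean = 4925 / 109 = 45.1835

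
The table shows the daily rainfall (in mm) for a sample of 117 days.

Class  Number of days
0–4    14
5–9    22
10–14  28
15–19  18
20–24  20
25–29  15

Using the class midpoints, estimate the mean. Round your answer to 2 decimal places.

14.26

Midpoints: 2, 7, 12, 17, 22, 27
Σfm = 14×2 + 22×7 + 28×12 + 18×17 + 20×22 + 15×27 = 1669
n = Σf = 117
Mean = 1669 / 117 = 14.2650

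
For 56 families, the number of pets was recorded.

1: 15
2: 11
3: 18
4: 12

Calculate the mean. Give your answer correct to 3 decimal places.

2.482

Values: 1, 2, 3, 4
Σfx = 15×1 + 11×2 + 18×3 + 12×4 = 139
n = Σf = 56
Mean = 139 / 56 = 2.4821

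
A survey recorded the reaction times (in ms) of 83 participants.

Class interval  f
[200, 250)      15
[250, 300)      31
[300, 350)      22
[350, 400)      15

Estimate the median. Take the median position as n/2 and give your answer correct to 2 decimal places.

292.74

Cumulative frequencies: 15, 46, 68, 83
n = 83; position = n/2 = 41.5.
This falls in the class [250, 300): L = 250, F = 15, f = 31, h = 50.
Median ≈ 250 + ((41.5 − 15) / 31) × 50 = 292.7419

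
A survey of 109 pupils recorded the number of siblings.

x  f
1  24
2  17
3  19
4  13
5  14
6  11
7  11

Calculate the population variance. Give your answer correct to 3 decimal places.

3.956

Values: 1, 2, 3, 4, 5, 6, 7
n = 109, Σfx = 380, mean = 3.4862
Σfx² = 1756
Σf(x − x̄)² = Σfx² − (Σfx)²/n = 1756 − 380²/109 = 431.2294
Population variance = 431.2294 / 109 = 3.9562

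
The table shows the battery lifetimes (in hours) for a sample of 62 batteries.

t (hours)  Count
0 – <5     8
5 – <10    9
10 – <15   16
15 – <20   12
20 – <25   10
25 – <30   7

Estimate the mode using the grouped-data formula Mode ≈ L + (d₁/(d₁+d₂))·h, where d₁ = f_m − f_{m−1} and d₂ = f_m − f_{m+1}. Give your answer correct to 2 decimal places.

Modal class: 10 – <15 (highest frequency 16).
d₁ = 16 − 9 = 7, d₂ = 16 − 12 = 4
Mode ≈ 10 + (7/(7+4)) × 5 = 10 + 3.1818 = 13.1818

13.18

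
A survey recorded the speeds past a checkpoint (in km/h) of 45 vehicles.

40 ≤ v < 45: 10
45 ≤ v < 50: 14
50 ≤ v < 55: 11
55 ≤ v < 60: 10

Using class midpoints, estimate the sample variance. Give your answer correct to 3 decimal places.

29.091

Midpoints: 42.5, 47.5, 52.5, 57.5
n = 45, Σfm = 2242.5, mean = 49.8333
Σfm² = 113031.25
Σf(m − x̄)² = Σfm² − (Σfm)²/n = 113031.25 − 2242.5²/45 = 1280.0000
Sample variance = 1280.0000 / 44 = 29.0909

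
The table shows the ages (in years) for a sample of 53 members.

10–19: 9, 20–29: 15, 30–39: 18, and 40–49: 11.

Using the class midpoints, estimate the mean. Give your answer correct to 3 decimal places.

Midpoints: 14.5, 24.5, 34.5, 44.5
Σfm = 9×14.5 + 15×24.5 + 18×34.5 + 11×44.5 = 1608.5
n = Σf = 53
Mean = 1608.5 / 53 = 30.3491

30.349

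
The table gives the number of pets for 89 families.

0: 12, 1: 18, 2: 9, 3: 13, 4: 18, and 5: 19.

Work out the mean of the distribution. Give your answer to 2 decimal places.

Values: 0, 1, 2, 3, 4, 5
Σfx = 12×0 + 18×1 + 9×2 + 13×3 + 18×4 + 19×5 = 242
n = Σf = 89
Mean = 242 / 89 = 2.7191

2.72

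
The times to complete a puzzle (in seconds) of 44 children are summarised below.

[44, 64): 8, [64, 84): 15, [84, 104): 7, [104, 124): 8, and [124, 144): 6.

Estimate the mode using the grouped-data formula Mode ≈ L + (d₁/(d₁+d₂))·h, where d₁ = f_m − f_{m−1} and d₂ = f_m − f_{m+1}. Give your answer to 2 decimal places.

73.33

Modal class: [64, 84) (highest frequency 15).
d₁ = 15 − 8 = 7, d₂ = 15 − 7 = 8
Mode ≈ 64 + (7/(7+8)) × 20 = 64 + 9.3333 = 73.3333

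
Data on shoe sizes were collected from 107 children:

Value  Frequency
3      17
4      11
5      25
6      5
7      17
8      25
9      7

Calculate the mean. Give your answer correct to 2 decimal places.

5.91

Values: 3, 4, 5, 6, 7, 8, 9
Σfx = 17×3 + 11×4 + 25×5 + 5×6 + 17×7 + 25×8 + 7×9 = 632
n = Σf = 107
Mean = 632 / 107 = 5.9065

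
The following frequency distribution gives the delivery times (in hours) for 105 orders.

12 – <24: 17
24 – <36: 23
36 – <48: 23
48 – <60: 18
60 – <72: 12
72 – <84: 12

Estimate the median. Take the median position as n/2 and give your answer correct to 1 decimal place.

42.5

Cumulative frequencies: 17, 40, 63, 81, 93, 105
n = 105; position = n/2 = 52.5.
This falls in the class 36 – <48: L = 36, F = 40, f = 23, h = 12.
Median ≈ 36 + ((52.5 − 40) / 23) × 12 = 42.5217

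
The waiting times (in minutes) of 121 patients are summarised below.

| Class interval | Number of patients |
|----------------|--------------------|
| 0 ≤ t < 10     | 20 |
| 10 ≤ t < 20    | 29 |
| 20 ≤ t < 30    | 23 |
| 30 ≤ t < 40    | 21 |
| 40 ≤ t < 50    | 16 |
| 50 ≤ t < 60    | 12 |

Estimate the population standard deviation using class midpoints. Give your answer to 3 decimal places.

Midpoints: 5, 15, 25, 35, 45, 55
n = 121, Σfm = 3225, mean = 26.6529
Σfm² = 115825
Σf(m − x̄)² = Σfm² − (Σfm)²/n = 115825 − 3225²/121 = 29869.4215
Population variance = 29869.4215 / 121 = 246.8547
Standard deviation = √246.8547 = 15.7116

15.712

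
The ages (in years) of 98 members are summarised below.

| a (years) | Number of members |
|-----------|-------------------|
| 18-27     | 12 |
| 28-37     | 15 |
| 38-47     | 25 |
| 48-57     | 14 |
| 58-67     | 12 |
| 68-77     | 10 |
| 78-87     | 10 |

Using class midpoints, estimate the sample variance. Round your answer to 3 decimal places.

336.514

Midpoints: 22.5, 32.5, 42.5, 52.5, 62.5, 72.5, 82.5
n = 98, Σfm = 4855, mean = 49.5408
Σfm² = 273162.5
Σf(m − x̄)² = Σfm² − (Σfm)²/n = 273162.5 − 4855²/98 = 32641.8367
Sample variance = 32641.8367 / 97 = 336.5138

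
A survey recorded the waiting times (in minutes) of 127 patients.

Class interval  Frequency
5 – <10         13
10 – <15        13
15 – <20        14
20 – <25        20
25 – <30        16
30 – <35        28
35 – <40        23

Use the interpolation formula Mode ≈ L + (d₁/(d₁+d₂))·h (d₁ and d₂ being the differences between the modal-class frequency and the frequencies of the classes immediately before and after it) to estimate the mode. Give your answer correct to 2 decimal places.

Modal class: 30 – <35 (highest frequency 28).
d₁ = 28 − 16 = 12, d₂ = 28 − 23 = 5
Mode ≈ 30 + (12/(12+5)) × 5 = 30 + 3.5294 = 33.5294

33.53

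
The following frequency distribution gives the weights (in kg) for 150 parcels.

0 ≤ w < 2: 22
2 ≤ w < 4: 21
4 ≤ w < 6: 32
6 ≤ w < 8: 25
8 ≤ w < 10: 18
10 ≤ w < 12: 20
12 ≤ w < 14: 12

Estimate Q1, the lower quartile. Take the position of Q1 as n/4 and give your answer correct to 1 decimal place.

3.5

Cumulative frequencies: 22, 43, 75, 100, 118, 138, 150
n = 150; position = n/4 = 37.5.
This falls in the class 2 ≤ w < 4: L = 2, F = 22, f = 21, h = 2.
Lower quartile ≈ 2 + ((37.5 − 22) / 21) × 2 = 3.4762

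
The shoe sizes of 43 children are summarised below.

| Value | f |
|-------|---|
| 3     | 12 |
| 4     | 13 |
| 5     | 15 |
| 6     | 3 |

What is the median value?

4

Cumulative frequencies: 12, 25, 40, 43
n = 43, so the median is the value in position (n+1)/2 = 22.
Position 22 falls at value 4.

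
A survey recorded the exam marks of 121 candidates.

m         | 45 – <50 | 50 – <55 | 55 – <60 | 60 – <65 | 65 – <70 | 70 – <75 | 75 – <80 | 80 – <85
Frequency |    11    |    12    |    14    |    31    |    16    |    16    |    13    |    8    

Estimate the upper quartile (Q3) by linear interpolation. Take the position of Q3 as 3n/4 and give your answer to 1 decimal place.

Cumulative frequencies: 11, 23, 37, 68, 84, 100, 113, 121
n = 121; position = 3n/4 = 90.75.
This falls in the class 70 – <75: L = 70, F = 84, f = 16, h = 5.
Upper quartile ≈ 70 + ((90.75 − 84) / 16) × 5 = 72.1094

72.1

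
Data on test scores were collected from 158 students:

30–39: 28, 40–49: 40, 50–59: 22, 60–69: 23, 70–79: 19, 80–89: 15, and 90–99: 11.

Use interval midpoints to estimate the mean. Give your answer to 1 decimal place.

Midpoints: 34.5, 44.5, 54.5, 64.5, 74.5, 84.5, 94.5
Σfm = 28×34.5 + 40×44.5 + 22×54.5 + 23×64.5 + 19×74.5 + 15×84.5 + 11×94.5 = 9151
n = Σf = 158
Mean = 9151 / 158 = 57.9177

57.9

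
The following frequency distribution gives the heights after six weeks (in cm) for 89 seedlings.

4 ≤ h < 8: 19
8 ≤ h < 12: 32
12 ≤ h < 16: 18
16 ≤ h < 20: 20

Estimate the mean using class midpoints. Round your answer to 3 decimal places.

Midpoints: 6, 10, 14, 18
Σfm = 19×6 + 32×10 + 18×14 + 20×18 = 1046
n = Σf = 89
Mean = 1046 / 89 = 11.7528

11.753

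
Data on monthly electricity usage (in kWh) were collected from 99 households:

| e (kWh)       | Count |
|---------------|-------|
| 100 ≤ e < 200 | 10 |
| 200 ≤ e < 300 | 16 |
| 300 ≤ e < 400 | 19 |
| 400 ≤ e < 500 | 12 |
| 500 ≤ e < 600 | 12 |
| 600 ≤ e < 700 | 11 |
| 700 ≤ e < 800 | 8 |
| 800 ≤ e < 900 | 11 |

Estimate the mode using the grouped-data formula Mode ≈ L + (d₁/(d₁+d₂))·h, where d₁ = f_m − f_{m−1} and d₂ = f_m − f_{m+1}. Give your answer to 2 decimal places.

330.00

Modal class: 300 ≤ e < 400 (highest frequency 19).
d₁ = 19 − 16 = 3, d₂ = 19 − 12 = 7
Mode ≈ 300 + (3/(3+7)) × 100 = 300 + 30.0000 = 330.0000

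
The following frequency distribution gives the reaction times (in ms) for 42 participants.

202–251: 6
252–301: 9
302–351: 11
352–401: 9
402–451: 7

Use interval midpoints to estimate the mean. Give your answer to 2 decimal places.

Midpoints: 226.5, 276.5, 326.5, 376.5, 426.5
Σfm = 6×226.5 + 9×276.5 + 11×326.5 + 9×376.5 + 7×426.5 = 13813
n = Σf = 42
Mean = 13813 / 42 = 328.8810

328.88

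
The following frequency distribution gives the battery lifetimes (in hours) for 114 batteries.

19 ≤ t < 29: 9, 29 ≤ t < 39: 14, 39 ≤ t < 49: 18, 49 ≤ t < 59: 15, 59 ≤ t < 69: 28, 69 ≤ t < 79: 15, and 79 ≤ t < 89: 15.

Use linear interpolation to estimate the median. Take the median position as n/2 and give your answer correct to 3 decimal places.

59.357

Cumulative frequencies: 9, 23, 41, 56, 84, 99, 114
n = 114; position = n/2 = 57.
This falls in the class 59 ≤ t < 69: L = 59, F = 56, f = 28, h = 10.
Median ≈ 59 + ((57 − 56) / 28) × 10 = 59.3571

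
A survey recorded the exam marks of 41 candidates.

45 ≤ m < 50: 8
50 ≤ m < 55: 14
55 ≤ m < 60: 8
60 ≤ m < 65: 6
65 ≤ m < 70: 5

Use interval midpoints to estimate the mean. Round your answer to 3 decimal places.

55.793

Midpoints: 47.5, 52.5, 57.5, 62.5, 67.5
Σfm = 8×47.5 + 14×52.5 + 8×57.5 + 6×62.5 + 5×67.5 = 2287.5
n = Σf = 41
Mean = 2287.5 / 41 = 55.7927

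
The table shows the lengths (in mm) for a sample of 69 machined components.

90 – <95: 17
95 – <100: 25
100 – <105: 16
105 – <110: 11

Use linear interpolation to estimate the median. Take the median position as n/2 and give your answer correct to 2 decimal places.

98.50

Cumulative frequencies: 17, 42, 58, 69
n = 69; position = n/2 = 34.5.
This falls in the class 95 – <100: L = 95, F = 17, f = 25, h = 5.
Median ≈ 95 + ((34.5 − 17) / 25) × 5 = 98.5000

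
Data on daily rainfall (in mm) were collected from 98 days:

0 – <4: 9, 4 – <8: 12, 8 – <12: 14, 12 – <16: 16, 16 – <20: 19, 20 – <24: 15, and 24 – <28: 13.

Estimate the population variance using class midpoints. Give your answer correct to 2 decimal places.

Midpoints: 2, 6, 10, 14, 18, 22, 26
n = 98, Σfm = 1464, mean = 14.9388
Σfm² = 27208
Σf(m − x̄)² = Σfm² − (Σfm)²/n = 27208 − 1464²/98 = 5337.6327
Population variance = 5337.6327 / 98 = 54.4656

54.47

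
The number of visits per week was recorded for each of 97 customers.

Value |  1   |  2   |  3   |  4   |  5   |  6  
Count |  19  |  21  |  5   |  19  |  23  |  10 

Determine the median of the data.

Cumulative frequencies: 19, 40, 45, 64, 87, 97
n = 97, so the median is the value in position (n+1)/2 = 49.
Position 49 falls at value 4.

4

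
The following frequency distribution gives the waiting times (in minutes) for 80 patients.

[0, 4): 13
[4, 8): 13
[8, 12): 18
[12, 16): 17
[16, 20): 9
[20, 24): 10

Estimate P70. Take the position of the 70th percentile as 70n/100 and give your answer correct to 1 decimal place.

Cumulative frequencies: 13, 26, 44, 61, 70, 80
n = 80; position = 70n/100 = 56.
This falls in the class [12, 16): L = 12, F = 44, f = 17, h = 4.
70th percentile ≈ 12 + ((56 − 44) / 17) × 4 = 14.8235

14.8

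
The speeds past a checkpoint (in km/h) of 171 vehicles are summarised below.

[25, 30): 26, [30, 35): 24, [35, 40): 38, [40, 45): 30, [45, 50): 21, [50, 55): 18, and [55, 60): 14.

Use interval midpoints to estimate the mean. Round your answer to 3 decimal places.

40.599

Midpoints: 27.5, 32.5, 37.5, 42.5, 47.5, 52.5, 57.5
Σfm = 26×27.5 + 24×32.5 + 38×37.5 + 30×42.5 + 21×47.5 + 18×52.5 + 14×57.5 = 6942.5
n = Σf = 171
Mean = 6942.5 / 171 = 40.5994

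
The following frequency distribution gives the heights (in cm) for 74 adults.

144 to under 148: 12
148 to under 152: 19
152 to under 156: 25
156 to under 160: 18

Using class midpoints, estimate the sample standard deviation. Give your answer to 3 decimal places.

Midpoints: 146, 150, 154, 158
n = 74, Σfm = 11296, mean = 152.6486
Σfm² = 1725544
Σf(m − x̄)² = Σfm² − (Σfm)²/n = 1725544 − 11296²/74 = 1224.8649
Sample variance = 1224.8649 / 73 = 16.7790
Standard deviation = √16.7790 = 4.0962

4.096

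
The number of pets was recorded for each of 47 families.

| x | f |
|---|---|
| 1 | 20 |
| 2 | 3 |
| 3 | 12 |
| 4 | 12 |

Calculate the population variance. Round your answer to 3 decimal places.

1.586

Values: 1, 2, 3, 4
n = 47, Σfx = 110, mean = 2.3404
Σfx² = 332
Σf(x − x̄)² = Σfx² − (Σfx)²/n = 332 − 110²/47 = 74.5532
Population variance = 74.5532 / 47 = 1.5862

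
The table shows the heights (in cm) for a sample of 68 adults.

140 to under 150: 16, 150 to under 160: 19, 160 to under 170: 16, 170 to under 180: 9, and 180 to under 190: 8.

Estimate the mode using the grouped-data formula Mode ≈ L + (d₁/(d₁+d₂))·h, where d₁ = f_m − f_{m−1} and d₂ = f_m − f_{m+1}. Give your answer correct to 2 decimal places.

Modal class: 150 to under 160 (highest frequency 19).
d₁ = 19 − 16 = 3, d₂ = 19 − 16 = 3
Mode ≈ 150 + (3/(3+3)) × 10 = 150 + 5.0000 = 155.0000

155.00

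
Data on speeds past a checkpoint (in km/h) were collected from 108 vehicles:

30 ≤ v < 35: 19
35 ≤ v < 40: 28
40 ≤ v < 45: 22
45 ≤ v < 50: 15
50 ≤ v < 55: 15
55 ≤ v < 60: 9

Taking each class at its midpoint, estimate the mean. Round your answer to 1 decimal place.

Midpoints: 32.5, 37.5, 42.5, 47.5, 52.5, 57.5
Σfm = 19×32.5 + 28×37.5 + 22×42.5 + 15×47.5 + 15×52.5 + 9×57.5 = 4620
n = Σf = 108
Mean = 4620 / 108 = 42.7778

42.8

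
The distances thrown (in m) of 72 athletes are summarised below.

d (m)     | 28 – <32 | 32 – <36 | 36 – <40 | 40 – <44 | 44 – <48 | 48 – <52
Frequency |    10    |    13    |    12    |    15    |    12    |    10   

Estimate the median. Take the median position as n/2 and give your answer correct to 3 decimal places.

40.267

Cumulative frequencies: 10, 23, 35, 50, 62, 72
n = 72; position = n/2 = 36.
This falls in the class 40 – <44: L = 40, F = 35, f = 15, h = 4.
Median ≈ 40 + ((36 − 35) / 15) × 4 = 40.2667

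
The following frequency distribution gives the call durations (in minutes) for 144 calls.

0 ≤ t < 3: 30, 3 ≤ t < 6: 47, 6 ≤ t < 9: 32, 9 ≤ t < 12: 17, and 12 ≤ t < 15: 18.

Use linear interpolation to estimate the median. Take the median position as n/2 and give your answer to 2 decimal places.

Cumulative frequencies: 30, 77, 109, 126, 144
n = 144; position = n/2 = 72.
This falls in the class 3 ≤ t < 6: L = 3, F = 30, f = 47, h = 3.
Median ≈ 3 + ((72 − 30) / 47) × 3 = 5.6809

5.68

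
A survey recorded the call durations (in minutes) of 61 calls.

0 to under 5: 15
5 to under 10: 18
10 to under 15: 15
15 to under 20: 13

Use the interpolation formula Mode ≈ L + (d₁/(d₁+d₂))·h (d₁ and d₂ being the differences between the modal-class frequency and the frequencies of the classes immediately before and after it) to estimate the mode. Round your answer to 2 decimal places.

Modal class: 5 to under 10 (highest frequency 18).
d₁ = 18 − 15 = 3, d₂ = 18 − 15 = 3
Mode ≈ 5 + (3/(3+3)) × 5 = 5 + 2.5000 = 7.5000

7.50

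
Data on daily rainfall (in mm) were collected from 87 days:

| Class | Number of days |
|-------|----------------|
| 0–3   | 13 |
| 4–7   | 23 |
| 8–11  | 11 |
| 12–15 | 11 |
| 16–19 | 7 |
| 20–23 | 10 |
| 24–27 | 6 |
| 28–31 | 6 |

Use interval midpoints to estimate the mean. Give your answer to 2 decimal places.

12.26

Midpoints: 1.5, 5.5, 9.5, 13.5, 17.5, 21.5, 25.5, 29.5
Σfm = 13×1.5 + 23×5.5 + 11×9.5 + 11×13.5 + 7×17.5 + 10×21.5 + 6×25.5 + 6×29.5 = 1066.5
n = Σf = 87
Mean = 1066.5 / 87 = 12.2586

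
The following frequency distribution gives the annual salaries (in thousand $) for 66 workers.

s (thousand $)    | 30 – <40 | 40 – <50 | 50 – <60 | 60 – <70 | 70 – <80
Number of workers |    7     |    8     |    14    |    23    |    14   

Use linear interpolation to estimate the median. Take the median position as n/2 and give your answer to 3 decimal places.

Cumulative frequencies: 7, 15, 29, 52, 66
n = 66; position = n/2 = 33.
This falls in the class 60 – <70: L = 60, F = 29, f = 23, h = 10.
Median ≈ 60 + ((33 − 29) / 23) × 10 = 61.7391

61.739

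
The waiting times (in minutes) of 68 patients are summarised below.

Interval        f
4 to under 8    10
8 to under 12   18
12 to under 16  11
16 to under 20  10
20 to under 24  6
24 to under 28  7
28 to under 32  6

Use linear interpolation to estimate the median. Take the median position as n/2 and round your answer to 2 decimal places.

Cumulative frequencies: 10, 28, 39, 49, 55, 62, 68
n = 68; position = n/2 = 34.
This falls in the class 12 to under 16: L = 12, F = 28, f = 11, h = 4.
Median ≈ 12 + ((34 − 28) / 11) × 4 = 14.1818

14.18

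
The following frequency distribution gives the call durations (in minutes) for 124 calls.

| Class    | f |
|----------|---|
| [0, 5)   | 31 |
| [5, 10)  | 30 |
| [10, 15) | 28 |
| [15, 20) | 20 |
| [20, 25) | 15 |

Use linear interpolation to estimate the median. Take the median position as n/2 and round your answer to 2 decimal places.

10.18

Cumulative frequencies: 31, 61, 89, 109, 124
n = 124; position = n/2 = 62.
This falls in the class [10, 15): L = 10, F = 61, f = 28, h = 5.
Median ≈ 10 + ((62 − 61) / 28) × 5 = 10.1786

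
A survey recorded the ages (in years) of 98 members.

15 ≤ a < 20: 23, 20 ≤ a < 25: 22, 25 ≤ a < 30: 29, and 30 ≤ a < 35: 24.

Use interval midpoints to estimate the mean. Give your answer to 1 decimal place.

Midpoints: 17.5, 22.5, 27.5, 32.5
Σfm = 23×17.5 + 22×22.5 + 29×27.5 + 24×32.5 = 2475
n = Σf = 98
Mean = 2475 / 98 = 25.2551

25.3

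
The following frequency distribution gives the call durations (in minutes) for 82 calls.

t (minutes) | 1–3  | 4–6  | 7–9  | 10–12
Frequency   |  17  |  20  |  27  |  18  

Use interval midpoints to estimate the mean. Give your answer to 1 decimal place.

Midpoints: 2, 5, 8, 11
Σfm = 17×2 + 20×5 + 27×8 + 18×11 = 548
n = Σf = 82
Mean = 548 / 82 = 6.6829

6.7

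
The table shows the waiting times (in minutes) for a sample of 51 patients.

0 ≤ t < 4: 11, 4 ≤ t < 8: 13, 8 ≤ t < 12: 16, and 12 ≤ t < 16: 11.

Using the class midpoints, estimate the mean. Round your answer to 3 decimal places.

8.118

Midpoints: 2, 6, 10, 14
Σfm = 11×2 + 13×6 + 16×10 + 11×14 = 414
n = Σf = 51
Mean = 414 / 51 = 8.1176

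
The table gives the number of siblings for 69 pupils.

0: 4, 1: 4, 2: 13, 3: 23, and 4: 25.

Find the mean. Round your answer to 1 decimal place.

2.9

Values: 0, 1, 2, 3, 4
Σfx = 4×0 + 4×1 + 13×2 + 23×3 + 25×4 = 199
n = Σf = 69
Mean = 199 / 69 = 2.8841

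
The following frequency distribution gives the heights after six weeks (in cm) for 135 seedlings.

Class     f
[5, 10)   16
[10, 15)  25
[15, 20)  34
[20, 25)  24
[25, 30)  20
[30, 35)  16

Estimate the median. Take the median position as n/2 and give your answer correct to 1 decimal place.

Cumulative frequencies: 16, 41, 75, 99, 119, 135
n = 135; position = n/2 = 67.5.
This falls in the class [15, 20): L = 15, F = 41, f = 34, h = 5.
Median ≈ 15 + ((67.5 − 41) / 34) × 5 = 18.8971

18.9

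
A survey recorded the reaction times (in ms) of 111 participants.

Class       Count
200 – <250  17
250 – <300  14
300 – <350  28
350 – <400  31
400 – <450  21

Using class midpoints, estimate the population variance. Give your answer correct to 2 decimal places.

Midpoints: 225, 275, 325, 375, 425
n = 111, Σfm = 37325, mean = 336.2613
Σfm² = 13029375
Σf(m − x̄)² = Σfm² − (Σfm)²/n = 13029375 − 37325²/111 = 478423.4234
Population variance = 478423.4234 / 111 = 4310.1209

4310.12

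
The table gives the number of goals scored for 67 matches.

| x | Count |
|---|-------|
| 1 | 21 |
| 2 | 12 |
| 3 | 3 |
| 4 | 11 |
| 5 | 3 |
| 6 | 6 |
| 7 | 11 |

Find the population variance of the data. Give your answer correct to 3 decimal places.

5.070

Values: 1, 2, 3, 4, 5, 6, 7
n = 67, Σfx = 226, mean = 3.3731
Σfx² = 1102
Σf(x − x̄)² = Σfx² − (Σfx)²/n = 1102 − 226²/67 = 339.6716
Population variance = 339.6716 / 67 = 5.0697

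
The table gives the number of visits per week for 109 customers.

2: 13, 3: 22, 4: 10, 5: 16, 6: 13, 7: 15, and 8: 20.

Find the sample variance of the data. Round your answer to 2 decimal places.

4.32

Values: 2, 3, 4, 5, 6, 7, 8
n = 109, Σfx = 555, mean = 5.0917
Σfx² = 3293
Σf(x − x̄)² = Σfx² − (Σfx)²/n = 3293 − 555²/109 = 467.0826
Sample variance = 467.0826 / 108 = 4.3248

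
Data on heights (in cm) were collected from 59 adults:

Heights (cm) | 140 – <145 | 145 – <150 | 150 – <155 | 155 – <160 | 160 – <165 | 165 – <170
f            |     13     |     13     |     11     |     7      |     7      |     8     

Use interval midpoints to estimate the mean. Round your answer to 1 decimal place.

Midpoints: 142.5, 147.5, 152.5, 157.5, 162.5, 167.5
Σfm = 13×142.5 + 13×147.5 + 11×152.5 + 7×157.5 + 7×162.5 + 8×167.5 = 9027.5
n = Σf = 59
Mean = 9027.5 / 59 = 153.0085

153.0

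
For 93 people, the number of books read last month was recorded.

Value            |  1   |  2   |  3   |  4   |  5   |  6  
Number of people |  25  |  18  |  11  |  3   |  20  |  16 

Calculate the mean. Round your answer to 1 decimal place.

Values: 1, 2, 3, 4, 5, 6
Σfx = 25×1 + 18×2 + 11×3 + 3×4 + 20×5 + 16×6 = 302
n = Σf = 93
Mean = 302 / 93 = 3.2473

3.2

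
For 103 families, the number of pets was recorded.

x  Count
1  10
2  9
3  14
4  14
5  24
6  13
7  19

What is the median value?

Cumulative frequencies: 10, 19, 33, 47, 71, 84, 103
n = 103, so the median is the value in position (n+1)/2 = 52.
Position 52 falls at value 5.

5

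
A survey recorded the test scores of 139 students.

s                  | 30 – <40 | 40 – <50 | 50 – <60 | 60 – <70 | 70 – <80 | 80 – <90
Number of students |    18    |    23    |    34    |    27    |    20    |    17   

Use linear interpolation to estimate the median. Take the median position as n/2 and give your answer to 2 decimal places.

58.38

Cumulative frequencies: 18, 41, 75, 102, 122, 139
n = 139; position = n/2 = 69.5.
This falls in the class 50 – <60: L = 50, F = 41, f = 34, h = 10.
Median ≈ 50 + ((69.5 − 41) / 34) × 10 = 58.3824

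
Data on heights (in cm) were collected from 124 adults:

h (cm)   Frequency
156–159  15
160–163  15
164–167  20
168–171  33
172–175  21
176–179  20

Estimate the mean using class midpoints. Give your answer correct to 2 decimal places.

Midpoints: 157.5, 161.5, 165.5, 169.5, 173.5, 177.5
Σfm = 15×157.5 + 15×161.5 + 20×165.5 + 33×169.5 + 21×173.5 + 20×177.5 = 20882
n = Σf = 124
Mean = 20882 / 124 = 168.4032

168.40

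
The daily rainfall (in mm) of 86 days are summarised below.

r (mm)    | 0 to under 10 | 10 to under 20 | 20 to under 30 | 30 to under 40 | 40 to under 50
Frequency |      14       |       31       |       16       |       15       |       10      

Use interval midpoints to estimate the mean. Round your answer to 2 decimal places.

Midpoints: 5, 15, 25, 35, 45
Σfm = 14×5 + 31×15 + 16×25 + 15×35 + 10×45 = 1910
n = Σf = 86
Mean = 1910 / 86 = 22.2093

22.21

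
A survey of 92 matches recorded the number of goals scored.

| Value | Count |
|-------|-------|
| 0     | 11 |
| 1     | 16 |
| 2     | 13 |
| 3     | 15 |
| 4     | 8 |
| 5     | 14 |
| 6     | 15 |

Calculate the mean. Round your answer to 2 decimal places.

3.03

Values: 0, 1, 2, 3, 4, 5, 6
Σfx = 11×0 + 16×1 + 13×2 + 15×3 + 8×4 + 14×5 + 15×6 = 279
n = Σf = 92
Mean = 279 / 92 = 3.0326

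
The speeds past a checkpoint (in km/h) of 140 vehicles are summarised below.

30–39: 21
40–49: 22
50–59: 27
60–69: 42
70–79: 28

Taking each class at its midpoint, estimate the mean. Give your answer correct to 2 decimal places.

56.93

Midpoints: 34.5, 44.5, 54.5, 64.5, 74.5
Σfm = 21×34.5 + 22×44.5 + 27×54.5 + 42×64.5 + 28×74.5 = 7970
n = Σf = 140
Mean = 7970 / 140 = 56.9286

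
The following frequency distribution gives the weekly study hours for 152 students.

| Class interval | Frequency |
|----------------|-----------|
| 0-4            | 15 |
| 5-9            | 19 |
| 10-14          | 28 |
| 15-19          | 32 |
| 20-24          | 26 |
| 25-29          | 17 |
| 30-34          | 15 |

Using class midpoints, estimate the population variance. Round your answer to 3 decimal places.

76.935

Midpoints: 2, 7, 12, 17, 22, 27, 32
n = 152, Σfm = 2554, mean = 16.8026
Σfm² = 54608
Σf(m − x̄)² = Σfm² − (Σfm)²/n = 54608 − 2554²/152 = 11694.0789
Population variance = 11694.0789 / 152 = 76.9347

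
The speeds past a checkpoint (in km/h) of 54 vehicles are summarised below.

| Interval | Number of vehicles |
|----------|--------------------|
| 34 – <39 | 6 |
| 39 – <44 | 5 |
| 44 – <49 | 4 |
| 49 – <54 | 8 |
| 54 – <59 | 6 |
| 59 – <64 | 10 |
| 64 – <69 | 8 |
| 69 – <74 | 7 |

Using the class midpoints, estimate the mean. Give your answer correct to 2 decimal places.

Midpoints: 36.5, 41.5, 46.5, 51.5, 56.5, 61.5, 66.5, 71.5
Σfm = 6×36.5 + 5×41.5 + 4×46.5 + 8×51.5 + 6×56.5 + 10×61.5 + 8×66.5 + 7×71.5 = 3011
n = Σf = 54
Mean = 3011 / 54 = 55.7593

55.76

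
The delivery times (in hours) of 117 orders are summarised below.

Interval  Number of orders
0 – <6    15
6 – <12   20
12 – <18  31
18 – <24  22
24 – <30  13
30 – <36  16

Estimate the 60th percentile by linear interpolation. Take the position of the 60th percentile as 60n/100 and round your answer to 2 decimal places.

19.15

Cumulative frequencies: 15, 35, 66, 88, 101, 117
n = 117; position = 60n/100 = 70.2.
This falls in the class 18 – <24: L = 18, F = 66, f = 22, h = 6.
60th percentile ≈ 18 + ((70.2 − 66) / 22) × 6 = 19.1455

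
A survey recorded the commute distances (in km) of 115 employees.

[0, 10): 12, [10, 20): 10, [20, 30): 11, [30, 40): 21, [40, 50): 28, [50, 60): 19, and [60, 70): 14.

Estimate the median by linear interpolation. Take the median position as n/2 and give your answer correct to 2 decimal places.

41.25

Cumulative frequencies: 12, 22, 33, 54, 82, 101, 115
n = 115; position = n/2 = 57.5.
This falls in the class [40, 50): L = 40, F = 54, f = 28, h = 10.
Median ≈ 40 + ((57.5 − 54) / 28) × 10 = 41.2500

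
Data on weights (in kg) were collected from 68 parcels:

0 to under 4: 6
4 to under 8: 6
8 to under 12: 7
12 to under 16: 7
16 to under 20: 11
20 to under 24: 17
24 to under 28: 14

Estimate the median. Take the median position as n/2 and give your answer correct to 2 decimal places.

18.91

Cumulative frequencies: 6, 12, 19, 26, 37, 54, 68
n = 68; position = n/2 = 34.
This falls in the class 16 to under 20: L = 16, F = 26, f = 11, h = 4.
Median ≈ 16 + ((34 − 26) / 11) × 4 = 18.9091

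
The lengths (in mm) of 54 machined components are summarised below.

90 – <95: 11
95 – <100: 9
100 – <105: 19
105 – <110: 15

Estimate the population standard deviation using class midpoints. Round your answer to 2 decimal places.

Midpoints: 92.5, 97.5, 102.5, 107.5
n = 54, Σfm = 5455, mean = 101.0185
Σfm² = 552637.5
Σf(m − x̄)² = Σfm² − (Σfm)²/n = 552637.5 − 5455²/54 = 1581.4815
Population variance = 1581.4815 / 54 = 29.2867
Standard deviation = √29.2867 = 5.4117

5.41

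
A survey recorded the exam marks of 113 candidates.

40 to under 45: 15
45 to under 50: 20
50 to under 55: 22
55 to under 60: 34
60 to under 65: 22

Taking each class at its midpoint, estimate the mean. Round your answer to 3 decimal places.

Midpoints: 42.5, 47.5, 52.5, 57.5, 62.5
Σfm = 15×42.5 + 20×47.5 + 22×52.5 + 34×57.5 + 22×62.5 = 6072.5
n = Σf = 113
Mean = 6072.5 / 113 = 53.7389

53.739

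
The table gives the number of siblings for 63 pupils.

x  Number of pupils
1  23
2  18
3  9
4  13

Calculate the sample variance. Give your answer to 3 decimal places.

1.318

Values: 1, 2, 3, 4
n = 63, Σfx = 138, mean = 2.1905
Σfx² = 384
Σf(x − x̄)² = Σfx² − (Σfx)²/n = 384 − 138²/63 = 81.7143
Sample variance = 81.7143 / 62 = 1.3180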